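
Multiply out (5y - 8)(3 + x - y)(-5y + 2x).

(5y - 8)(3 + x - y)(-5y + 2x)
= (15y + 5xy - 5y^2 - 24 - 8x + 8y)(-5y + 2x)    [distributive law]
= (23y + 5xy - 5y^2 - 24 - 8x)(-5y + 2x)    [combine like terms]
= -115y^2 + 46xy - 25xy^2 + 10x^2y + 25y^3 - 10xy^2 + 120y - 48x + 40xy - 16x^2    [distributive law]
= -115y^2 + 86xy - 35xy^2 + 10x^2y + 25y^3 + 120y - 48x - 16x^2    [combine like terms]

-115y^2 + 86xy - 35xy^2 + 10x^2y + 25y^3 + 120y - 48x - 16x^2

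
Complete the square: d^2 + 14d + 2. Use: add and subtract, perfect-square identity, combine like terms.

(d + 7)^2 − 47

d^2 + 14d + 2
= d^2 + 14d + 49 − 49 + 2    [add and subtract 49]
= (d + 7)^2 − 49 + 2    [perfect-square identity]
= (d + 7)^2 − 47    [combine constants]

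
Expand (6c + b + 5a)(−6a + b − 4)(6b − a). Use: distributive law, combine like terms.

−222abc + 36a²c + 36b²c − 144bc + 24ac − 7ab² − 179a²b + 6b³ − 24b² − 116ab + 30a³ + 20a²

(6c + b + 5a)(−6a + b − 4)(6b − a)
= (−36ac + 6bc − 24c − 6ab + b² − 4b − 30a² + 5ab − 20a)(6b − a)    [distributive law]
= (−36ac + 6bc − 24c − ab + b² − 4b − 30a² − 20a)(6b − a)    [combine like terms]
= −216abc + 36a²c + 36b²c − 6abc − 144bc + 24ac − 6ab² + a²b + 6b³ − ab² − 24b² + 4ab − 180a²b + 30a³ − 120ab + 20a²    [distributive law]
= −222abc + 36a²c + 36b²c − 144bc + 24ac − 7ab² − 179a²b + 6b³ − 24b² − 116ab + 30a³ + 20a²    [combine like terms]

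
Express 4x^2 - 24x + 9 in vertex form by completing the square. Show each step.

4(x - 3)^2 - 27

4x^2 - 24x + 9
= 4(x^2 - 6x) + 9    [factor out 4 from the x-terms]
= 4(x^2 - 6x + 9 - 9) + 9    [add and subtract 9 inside the bracket]
= 4(x - 3)^2 - 36 + 9    [perfect-square identity]
= 4(x - 3)^2 - 27    [combine constants]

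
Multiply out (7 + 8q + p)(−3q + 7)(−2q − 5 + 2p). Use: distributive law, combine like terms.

50q^2 − 273q + 71pq − 245 + 63p + 48q^3 − 42pq^2 − 6p^2q + 14p^2

(7 + 8q + p)(−3q + 7)(−2q − 5 + 2p)
= (−21q + 49 − 24q^2 + 56q − 3pq + 7p)(−2q − 5 + 2p)    [distributive law]
= (35q + 49 − 24q^2 − 3pq + 7p)(−2q − 5 + 2p)    [combine like terms]
= −70q^2 − 175q + 70pq − 98q − 245 + 98p + 48q^3 + 120q^2 − 48pq^2 + 6pq^2 + 15pq − 6p^2q − 14pq − 35p + 14p^2    [distributive law]
= 50q^2 − 273q + 71pq − 245 + 63p + 48q^3 − 42pq^2 − 6p^2q + 14p^2    [combine like terms]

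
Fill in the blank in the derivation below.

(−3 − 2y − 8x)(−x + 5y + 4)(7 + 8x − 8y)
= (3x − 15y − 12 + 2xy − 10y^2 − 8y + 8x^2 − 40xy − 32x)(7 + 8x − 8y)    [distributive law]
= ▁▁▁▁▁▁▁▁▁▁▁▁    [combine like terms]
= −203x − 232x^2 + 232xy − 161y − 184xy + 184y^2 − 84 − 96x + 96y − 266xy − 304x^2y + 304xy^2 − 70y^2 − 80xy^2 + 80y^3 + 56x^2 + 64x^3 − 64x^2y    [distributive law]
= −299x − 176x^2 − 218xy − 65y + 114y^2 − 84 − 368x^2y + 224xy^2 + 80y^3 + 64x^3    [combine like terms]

Applying combine like terms to the line above:

(−29x − 23y − 12 − 38xy − 10y^2 + 8x^2)(7 + 8x − 8y)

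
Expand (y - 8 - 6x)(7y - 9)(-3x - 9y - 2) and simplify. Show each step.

(y - 8 - 6x)(7y - 9)(-3x - 9y - 2)
= (7y² - 9y - 56y + 72 - 42xy + 54x)(-3x - 9y - 2)    [distributive law]
= (7y² - 65y + 72 - 42xy + 54x)(-3x - 9y - 2)    [combine like terms]
= -21xy² - 63y³ - 14y² + 195xy + 585y² + 130y - 216x - 648y - 144 + 126x²y + 378xy² + 84xy - 162x² - 486xy - 108x    [distributive law]
= 357xy² - 63y³ + 571y² - 207xy - 518y - 324x - 144 + 126x²y - 162x²    [combine like terms]

357xy² - 63y³ + 571y² - 207xy - 518y - 324x - 144 + 126x²y - 162x²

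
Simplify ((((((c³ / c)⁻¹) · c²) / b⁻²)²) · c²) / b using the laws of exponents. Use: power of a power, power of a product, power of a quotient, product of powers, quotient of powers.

((((((c³ / c)⁻¹) · c²) / b⁻²)²) · c²) / b
= ((((((c³ / c)⁻¹) · c²)²) / ((b⁻²)²)) · c²) / b    [power of a quotient]
= ((((((c³ / c)⁻¹)²) · ((c²)²)) / ((b⁻²)²)) · c²) / b    [power of a product]
= (((((c³ / c)⁻²) · ((c²)²)) / ((b⁻²)²)) · c²) / b    [power of a power]
= ((((((c³)⁻²) / (c⁻²)) · ((c²)²)) / ((b⁻²)²)) · c²) / b    [power of a quotient]
= ((((c⁻⁶ / (c⁻²)) · ((c²)²)) / ((b⁻²)²)) · c²) / b    [power of a power]
= (((c⁻⁴ · ((c²)²)) / ((b⁻²)²)) · c²) / b    [quotient of powers]
= (((c⁻⁴ · c⁴) / ((b⁻²)²)) · c²) / b    [power of a power]
= ((c⁰ / ((b⁻²)²)) · c²) / b    [product of powers]
= ((c⁰ / b⁻⁴) · c²) / b    [power of a power]
= b³·c²    [quotient of powers; product of powers]

b³·c²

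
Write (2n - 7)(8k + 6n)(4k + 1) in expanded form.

(2n - 7)(8k + 6n)(4k + 1)
= (16kn + 12n^2 - 56k - 42n)(4k + 1)    [distributive law]
= 64k^2n + 16kn + 48kn^2 + 12n^2 - 224k^2 - 56k - 168kn - 42n    [distributive law]
= 64k^2n - 152kn + 48kn^2 + 12n^2 - 224k^2 - 56k - 42n    [combine like terms]

64k^2n - 152kn + 48kn^2 + 12n^2 - 224k^2 - 56k - 42n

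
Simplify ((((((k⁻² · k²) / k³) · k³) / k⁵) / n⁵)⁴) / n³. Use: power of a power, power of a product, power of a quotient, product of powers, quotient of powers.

k⁻²⁰n⁻²³

((((((k⁻² · k²) / k³) · k³) / k⁵) / n⁵)⁴) / n³
= ((((((k⁻² · k²) / k³) · k³) / k⁵)⁴) / ((n⁵)⁴)) / n³    [power of a quotient]
= ((((((k⁻² · k²) / k³) · k³)⁴) / ((k⁵)⁴)) / ((n⁵)⁴)) / n³    [power of a quotient]
= ((((((k⁻² · k²) / k³)⁴) · ((k³)⁴)) / ((k⁵)⁴)) / ((n⁵)⁴)) / n³    [power of a product]
= ((((((k⁻² · k²)⁴) / ((k³)⁴)) · ((k³)⁴)) / ((k⁵)⁴)) / ((n⁵)⁴)) / n³    [power of a quotient]
= (((((((k⁻²)⁴) · ((k²)⁴)) / ((k³)⁴)) · ((k³)⁴)) / ((k⁵)⁴)) / ((n⁵)⁴)) / n³    [power of a product]
= (((((k⁻⁸ · ((k²)⁴)) / ((k³)⁴)) · ((k³)⁴)) / ((k⁵)⁴)) / ((n⁵)⁴)) / n³    [power of a power]
= (((((k⁻⁸ · k⁸) / ((k³)⁴)) · ((k³)⁴)) / ((k⁵)⁴)) / ((n⁵)⁴)) / n³    [power of a power]
= ((((k⁰ / ((k³)⁴)) · ((k³)⁴)) / ((k⁵)⁴)) / ((n⁵)⁴)) / n³    [product of powers]
= ((((k⁰ / k¹²) · ((k³)⁴)) / ((k⁵)⁴)) / ((n⁵)⁴)) / n³    [power of a power]
= (((k⁻¹² · ((k³)⁴)) / ((k⁵)⁴)) / ((n⁵)⁴)) / n³    [quotient of powers]
= (((k⁻¹² · k¹²) / ((k⁵)⁴)) / ((n⁵)⁴)) / n³    [power of a power]
= ((k⁰ / ((k⁵)⁴)) / ((n⁵)⁴)) / n³    [product of powers]
= ((k⁰ / k²⁰) / ((n⁵)⁴)) / n³    [power of a power]
= (k⁻²⁰ / ((n⁵)⁴)) / n³    [quotient of powers]
= (k⁻²⁰ / n²⁰) / n³    [power of a power]
= k⁻²⁰n⁻²³    [quotient of powers; product of powers]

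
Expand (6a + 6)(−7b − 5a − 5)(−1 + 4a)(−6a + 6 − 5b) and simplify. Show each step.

798a^2b − 708ab + 630ab^2 + 1608a^3b + 840a^2b^2 + 540a^3 − 900a^2 + 720a^4 − 540a + 102b − 210b^2 + 180

(6a + 6)(−7b − 5a − 5)(−1 + 4a)(−6a + 6 − 5b)
= (−42ab − 30a^2 − 30a − 42b − 30a − 30)(−1 + 4a)(−6a + 6 − 5b)    [distributive law]
= (−42ab − 30a^2 − 60a − 42b − 30)(−1 + 4a)(−6a + 6 − 5b)    [combine like terms]
= (42ab − 168a^2b + 30a^2 − 120a^3 + 60a − 240a^2 + 42b − 168ab + 30 − 120a)(−6a + 6 − 5b)    [distributive law]
= (−126ab − 168a^2b − 210a^2 − 120a^3 − 60a + 42b + 30)(−6a + 6 − 5b)    [combine like terms]
= 756a^2b − 756ab + 630ab^2 + 1008a^3b − 1008a^2b + 840a^2b^2 + 1260a^3 − 1260a^2 + 1050a^2b + 720a^4 − 720a^3 + 600a^3b + 360a^2 − 360a + 300ab − 252ab + 252b − 210b^2 − 180a + 180 − 150b    [distributive law]
= 798a^2b − 708ab + 630ab^2 + 1608a^3b + 840a^2b^2 + 540a^3 − 900a^2 + 720a^4 − 540a + 102b − 210b^2 + 180    [combine like terms]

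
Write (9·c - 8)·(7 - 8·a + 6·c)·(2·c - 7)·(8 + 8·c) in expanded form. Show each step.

-4520·c^2 - 1920·c^3 + 1400·c + 3904·a·c^2 - 1152·a·c^3 + 1472·a·c + 864·c^4 + 3136 - 3584·a

(9·c - 8)·(7 - 8·a + 6·c)·(2·c - 7)·(8 + 8·c)
= (63·c - 72·a·c + 54·c^2 - 56 + 64·a - 48·c)·(2·c - 7)·(8 + 8·c)    [distributive law]
= (15·c - 72·a·c + 54·c^2 - 56 + 64·a)·(2·c - 7)·(8 + 8·c)    [combine like terms]
= (30·c^2 - 105·c - 144·a·c^2 + 504·a·c + 108·c^3 - 378·c^2 - 112·c + 392 + 128·a·c - 448·a)·(8 + 8·c)    [distributive law]
= (-348·c^2 - 217·c - 144·a·c^2 + 632·a·c + 108·c^3 + 392 - 448·a)·(8 + 8·c)    [combine like terms]
= -2784·c^2 - 2784·c^3 - 1736·c - 1736·c^2 - 1152·a·c^2 - 1152·a·c^3 + 5056·a·c + 5056·a·c^2 + 864·c^3 + 864·c^4 + 3136 + 3136·c - 3584·a - 3584·a·c    [distributive law]
= -4520·c^2 - 1920·c^3 + 1400·c + 3904·a·c^2 - 1152·a·c^3 + 1472·a·c + 864·c^4 + 3136 - 3584·a    [combine like terms]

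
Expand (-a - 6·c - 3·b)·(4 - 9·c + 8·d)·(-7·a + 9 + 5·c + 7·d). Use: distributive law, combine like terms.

28·a^2 - 36·a + 229·a·c - 100·a·d - 63·a^2·c - 333·a·c^2 + 359·a·c·d + 56·a^2·d - 56·a·d^2 - 216·c + 366·c^2 - 600·c·d + 270·c^3 + 138·c^2·d - 336·c·d^2 + 84·a·b - 108·b + 183·b·c - 300·b·d - 189·a·b·c + 135·b·c^2 + 69·b·c·d + 168·a·b·d - 168·b·d^2

(-a - 6·c - 3·b)·(4 - 9·c + 8·d)·(-7·a + 9 + 5·c + 7·d)
= (-4·a + 9·a·c - 8·a·d - 24·c + 54·c^2 - 48·c·d - 12·b + 27·b·c - 24·b·d)·(-7·a + 9 + 5·c + 7·d)    [distributive law]
= 28·a^2 - 36·a - 20·a·c - 28·a·d - 63·a^2·c + 81·a·c + 45·a·c^2 + 63·a·c·d + 56·a^2·d - 72·a·d - 40·a·c·d - 56·a·d^2 + 168·a·c - 216·c - 120·c^2 - 168·c·d - 378·a·c^2 + 486·c^2 + 270·c^3 + 378·c^2·d + 336·a·c·d - 432·c·d - 240·c^2·d - 336·c·d^2 + 84·a·b - 108·b - 60·b·c - 84·b·d - 189·a·b·c + 243·b·c + 135·b·c^2 + 189·b·c·d + 168·a·b·d - 216·b·d - 120·b·c·d - 168·b·d^2    [distributive law]
= 28·a^2 - 36·a + 229·a·c - 100·a·d - 63·a^2·c - 333·a·c^2 + 359·a·c·d + 56·a^2·d - 56·a·d^2 - 216·c + 366·c^2 - 600·c·d + 270·c^3 + 138·c^2·d - 336·c·d^2 + 84·a·b - 108·b + 183·b·c - 300·b·d - 189·a·b·c + 135·b·c^2 + 69·b·c·d + 168·a·b·d - 168·b·d^2    [combine like terms]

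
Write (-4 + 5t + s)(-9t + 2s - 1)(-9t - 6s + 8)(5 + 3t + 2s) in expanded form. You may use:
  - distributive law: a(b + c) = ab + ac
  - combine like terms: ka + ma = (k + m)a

-2559t² + 108t³ - 264st² - 349st - 104s²t + 1156t + 158s² + 80s³ - 416s + 160 + 1215t⁴ + 1593st³ + 450s²t² - 84s³t - 24s⁴

(-4 + 5t + s)(-9t + 2s - 1)(-9t - 6s + 8)(5 + 3t + 2s)
= (36t - 8s + 4 - 45t² + 10st - 5t - 9st + 2s² - s)(-9t - 6s + 8)(5 + 3t + 2s)    [distributive law]
= (31t - 9s + 4 - 45t² + st + 2s²)(-9t - 6s + 8)(5 + 3t + 2s)    [combine like terms]
= (-279t² - 186st + 248t + 81st + 54s² - 72s - 36t - 24s + 32 + 405t³ + 270st² - 360t² - 9st² - 6s²t + 8st - 18s²t - 12s³ + 16s²)(5 + 3t + 2s)    [distributive law]
= (-639t² - 97st + 212t + 70s² - 96s + 32 + 405t³ + 261st² - 24s²t - 12s³)(5 + 3t + 2s)    [combine like terms]
= -3195t² - 1917t³ - 1278st² - 485st - 291st² - 194s²t + 1060t + 636t² + 424st + 350s² + 210s²t + 140s³ - 480s - 288st - 192s² + 160 + 96t + 64s + 2025t³ + 1215t⁴ + 810st³ + 1305st² + 783st³ + 522s²t² - 120s²t - 72s²t² - 48s³t - 60s³ - 36s³t - 24s⁴    [distributive law]
= -2559t² + 108t³ - 264st² - 349st - 104s²t + 1156t + 158s² + 80s³ - 416s + 160 + 1215t⁴ + 1593st³ + 450s²t² - 84s³t - 24s⁴    [combine like terms]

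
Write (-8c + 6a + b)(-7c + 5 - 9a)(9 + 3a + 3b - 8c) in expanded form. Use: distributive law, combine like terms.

824c^2 - 72ac^2 + 224bc^2 - 448c^3 - 360c - 90ac - 223bc + 522a^2c + 141abc + 270a - 396a^2 + 24ab - 162a^3 - 189a^2b - 21b^2c + 45b + 15b^2 - 27ab^2

(-8c + 6a + b)(-7c + 5 - 9a)(9 + 3a + 3b - 8c)
= (56c^2 - 40c + 72ac - 42ac + 30a - 54a^2 - 7bc + 5b - 9ab)(9 + 3a + 3b - 8c)    [distributive law]
= (56c^2 - 40c + 30ac + 30a - 54a^2 - 7bc + 5b - 9ab)(9 + 3a + 3b - 8c)    [combine like terms]
= 504c^2 + 168ac^2 + 168bc^2 - 448c^3 - 360c - 120ac - 120bc + 320c^2 + 270ac + 90a^2c + 90abc - 240ac^2 + 270a + 90a^2 + 90ab - 240ac - 486a^2 - 162a^3 - 162a^2b + 432a^2c - 63bc - 21abc - 21b^2c + 56bc^2 + 45b + 15ab + 15b^2 - 40bc - 81ab - 27a^2b - 27ab^2 + 72abc    [distributive law]
= 824c^2 - 72ac^2 + 224bc^2 - 448c^3 - 360c - 90ac - 223bc + 522a^2c + 141abc + 270a - 396a^2 + 24ab - 162a^3 - 189a^2b - 21b^2c + 45b + 15b^2 - 27ab^2    [combine like terms]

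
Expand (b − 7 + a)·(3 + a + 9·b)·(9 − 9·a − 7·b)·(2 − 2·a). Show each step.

(b − 7 + a)·(3 + a + 9·b)·(9 − 9·a − 7·b)·(2 − 2·a)
= (3·b + a·b + 9·b^2 − 21 − 7·a − 63·b + 3·a + a^2 + 9·a·b)·(9 − 9·a − 7·b)·(2 − 2·a)    [distributive law]
= (−60·b + 10·a·b + 9·b^2 − 21 − 4·a + a^2)·(9 − 9·a − 7·b)·(2 − 2·a)    [combine like terms]
= (−540·b + 540·a·b + 420·b^2 + 90·a·b − 90·a^2·b − 70·a·b^2 + 81·b^2 − 81·a·b^2 − 63·b^3 − 189 + 189·a + 147·b − 36·a + 36·a^2 + 28·a·b + 9·a^2 − 9·a^3 − 7·a^2·b)·(2 − 2·a)    [distributive law]
= (−393·b + 658·a·b + 501·b^2 − 97·a^2·b − 151·a·b^2 − 63·b^3 − 189 + 153·a + 45·a^2 − 9·a^3)·(2 − 2·a)    [combine like terms]
= −786·b + 786·a·b + 1316·a·b − 1316·a^2·b + 1002·b^2 − 1002·a·b^2 − 194·a^2·b + 194·a^3·b − 302·a·b^2 + 302·a^2·b^2 − 126·b^3 + 126·a·b^3 − 378 + 378·a + 306·a − 306·a^2 + 90·a^2 − 90·a^3 − 18·a^3 + 18·a^4    [distributive law]
= −786·b + 2102·a·b − 1510·a^2·b + 1002·b^2 − 1304·a·b^2 + 194·a^3·b + 302·a^2·b^2 − 126·b^3 + 126·a·b^3 − 378 + 684·a − 216·a^2 − 108·a^3 + 18·a^4    [combine like terms]

−786·b + 2102·a·b − 1510·a^2·b + 1002·b^2 − 1304·a·b^2 + 194·a^3·b + 302·a^2·b^2 − 126·b^3 + 126·a·b^3 − 378 + 684·a − 216·a^2 − 108·a^3 + 18·a^4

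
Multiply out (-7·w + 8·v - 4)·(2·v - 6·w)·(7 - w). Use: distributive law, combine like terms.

(-7·w + 8·v - 4)·(2·v - 6·w)·(7 - w)
= (-14·v·w + 42·w^2 + 16·v^2 - 48·v·w - 8·v + 24·w)·(7 - w)    [distributive law]
= (-62·v·w + 42·w^2 + 16·v^2 - 8·v + 24·w)·(7 - w)    [combine like terms]
= -434·v·w + 62·v·w^2 + 294·w^2 - 42·w^3 + 112·v^2 - 16·v^2·w - 56·v + 8·v·w + 168·w - 24·w^2    [distributive law]
= -426·v·w + 62·v·w^2 + 270·w^2 - 42·w^3 + 112·v^2 - 16·v^2·w - 56·v + 168·w    [combine like terms]

-426·v·w + 62·v·w^2 + 270·w^2 - 42·w^3 + 112·v^2 - 16·v^2·w - 56·v + 168·w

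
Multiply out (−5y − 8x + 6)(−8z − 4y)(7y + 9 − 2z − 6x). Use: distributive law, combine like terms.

(−5y − 8x + 6)(−8z − 4y)(7y + 9 − 2z − 6x)
= (40yz + 20y^2 + 64xz + 32xy − 48z − 24y)(7y + 9 − 2z − 6x)    [distributive law]
= 280y^2z + 360yz − 80yz^2 − 240xyz + 140y^3 + 180y^2 − 40y^2z − 120xy^2 + 448xyz + 576xz − 128xz^2 − 384x^2z + 224xy^2 + 288xy − 64xyz − 192x^2y − 336yz − 432z + 96z^2 + 288xz − 168y^2 − 216y + 48yz + 144xy    [distributive law]
= 240y^2z + 72yz − 80yz^2 + 144xyz + 140y^3 + 12y^2 + 104xy^2 + 864xz − 128xz^2 − 384x^2z + 432xy − 192x^2y − 432z + 96z^2 − 216y    [combine like terms]

240y^2z + 72yz − 80yz^2 + 144xyz + 140y^3 + 12y^2 + 104xy^2 + 864xz − 128xz^2 − 384x^2z + 432xy − 192x^2y − 432z + 96z^2 − 216y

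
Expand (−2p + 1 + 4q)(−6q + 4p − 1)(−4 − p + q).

(−2p + 1 + 4q)(−6q + 4p − 1)(−4 − p + q)
= (12pq − 8p² + 2p − 6q + 4p − 1 − 24q² + 16pq − 4q)(−4 − p + q)    [distributive law]
= (28pq − 8p² + 6p − 10q − 1 − 24q²)(−4 − p + q)    [combine like terms]
= −112pq − 28p²q + 28pq² + 32p² + 8p³ − 8p²q − 24p − 6p² + 6pq + 40q + 10pq − 10q² + 4 + p − q + 96q² + 24pq² − 24q³    [distributive law]
= −96pq − 36p²q + 52pq² + 26p² + 8p³ − 23p + 39q + 86q² + 4 − 24q³    [combine like terms]

−96pq − 36p²q + 52pq² + 26p² + 8p³ − 23p + 39q + 86q² + 4 − 24q³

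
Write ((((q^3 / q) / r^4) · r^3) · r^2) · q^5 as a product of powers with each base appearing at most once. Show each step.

((((q^3 / q) / r^4) · r^3) · r^2) · q^5
= (((q^2 / r^4) · r^3) · r^2) · q^5    [quotient of powers]
= q^7·r    [quotient of powers; product of powers]

q^7·r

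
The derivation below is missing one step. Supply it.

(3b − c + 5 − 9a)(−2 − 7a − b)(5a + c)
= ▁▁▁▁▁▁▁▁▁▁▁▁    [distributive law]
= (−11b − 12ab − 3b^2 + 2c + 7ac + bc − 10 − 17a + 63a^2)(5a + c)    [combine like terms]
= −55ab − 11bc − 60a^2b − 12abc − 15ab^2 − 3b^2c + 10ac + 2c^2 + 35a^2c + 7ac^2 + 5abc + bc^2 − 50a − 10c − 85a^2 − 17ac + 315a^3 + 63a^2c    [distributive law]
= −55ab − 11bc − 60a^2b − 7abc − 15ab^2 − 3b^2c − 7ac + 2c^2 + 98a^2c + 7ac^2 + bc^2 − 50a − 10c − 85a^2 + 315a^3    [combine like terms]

After distributive law, the bracketed line is:

(−6b − 21ab − 3b^2 + 2c + 7ac + bc − 10 − 35a − 5b + 18a + 63a^2 + 9ab)(5a + c)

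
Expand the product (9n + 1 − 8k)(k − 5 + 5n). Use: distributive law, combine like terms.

−31kn − 40n + 45n^2 + 41k − 5 − 8k^2

(9n + 1 − 8k)(k − 5 + 5n)
= 9kn − 45n + 45n^2 + k − 5 + 5n − 8k^2 + 40k − 40kn    [distributive law]
= −31kn − 40n + 45n^2 + 41k − 5 − 8k^2    [combine like terms]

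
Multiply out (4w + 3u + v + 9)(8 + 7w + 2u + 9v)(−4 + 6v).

−380w + 398vw − 112w^2 + 168vw^2 − 116uw + 174uvw + 258v^2w − 168u + 136uv − 24u^2 + 36u^2v + 174uv^2 + 76v + 498v^2 + 54v^3 − 288

(4w + 3u + v + 9)(8 + 7w + 2u + 9v)(−4 + 6v)
= (32w + 28w^2 + 8uw + 36vw + 24u + 21uw + 6u^2 + 27uv + 8v + 7vw + 2uv + 9v^2 + 72 + 63w + 18u + 81v)(−4 + 6v)    [distributive law]
= (95w + 28w^2 + 29uw + 43vw + 42u + 6u^2 + 29uv + 89v + 9v^2 + 72)(−4 + 6v)    [combine like terms]
= −380w + 570vw − 112w^2 + 168vw^2 − 116uw + 174uvw − 172vw + 258v^2w − 168u + 252uv − 24u^2 + 36u^2v − 116uv + 174uv^2 − 356v + 534v^2 − 36v^2 + 54v^3 − 288 + 432v    [distributive law]
= −380w + 398vw − 112w^2 + 168vw^2 − 116uw + 174uvw + 258v^2w − 168u + 136uv − 24u^2 + 36u^2v + 174uv^2 + 76v + 498v^2 + 54v^3 − 288    [combine like terms]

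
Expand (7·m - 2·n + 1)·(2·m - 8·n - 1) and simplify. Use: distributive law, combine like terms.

14·m^2 - 60·m·n - 5·m + 16·n^2 - 6·n - 1

(7·m - 2·n + 1)·(2·m - 8·n - 1)
= 14·m^2 - 56·m·n - 7·m - 4·m·n + 16·n^2 + 2·n + 2·m - 8·n - 1    [distributive law]
= 14·m^2 - 60·m·n - 5·m + 16·n^2 - 6·n - 1    [combine like terms]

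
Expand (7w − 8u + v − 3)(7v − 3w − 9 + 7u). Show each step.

46vw − 21w² − 54w + 73uw − 49uv + 51u − 56u² + 7v² − 30v + 27

(7w − 8u + v − 3)(7v − 3w − 9 + 7u)
= 49vw − 21w² − 63w + 49uw − 56uv + 24uw + 72u − 56u² + 7v² − 3vw − 9v + 7uv − 21v + 9w + 27 − 21u    [distributive law]
= 46vw − 21w² − 54w + 73uw − 49uv + 51u − 56u² + 7v² − 30v + 27    [combine like terms]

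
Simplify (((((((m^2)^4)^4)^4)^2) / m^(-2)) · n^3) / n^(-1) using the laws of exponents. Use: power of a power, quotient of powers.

m^258·n^4

(((((((m^2)^4)^4)^4)^2) / m^(-2)) · n^3) / n^(-1)
= ((((((m^2)^4)^4)^8) / m^(-2)) · n^3) / n^(-1)    [power of a power]
= (((((m^2)^4)^32) / m^(-2)) · n^3) / n^(-1)    [power of a power]
= ((((m^2)^128) / m^(-2)) · n^3) / n^(-1)    [power of a power]
= ((m^256 / m^(-2)) · n^3) / n^(-1)    [power of a power]
= (m^258 · n^3) / n^(-1)    [quotient of powers]
= m^258·n^4    [quotient of powers]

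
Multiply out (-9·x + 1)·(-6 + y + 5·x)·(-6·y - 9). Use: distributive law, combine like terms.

(-9·x + 1)·(-6 + y + 5·x)·(-6·y - 9)
= (54·x - 9·x·y - 45·x^2 - 6 + y + 5·x)·(-6·y - 9)    [distributive law]
= (59·x - 9·x·y - 45·x^2 - 6 + y)·(-6·y - 9)    [combine like terms]
= -354·x·y - 531·x + 54·x·y^2 + 81·x·y + 270·x^2·y + 405·x^2 + 36·y + 54 - 6·y^2 - 9·y    [distributive law]
= -273·x·y - 531·x + 54·x·y^2 + 270·x^2·y + 405·x^2 + 27·y + 54 - 6·y^2    [combine like terms]

-273·x·y - 531·x + 54·x·y^2 + 270·x^2·y + 405·x^2 + 27·y + 54 - 6·y^2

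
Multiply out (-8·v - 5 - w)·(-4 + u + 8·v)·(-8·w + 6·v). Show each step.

88·v·w - 48·v^2 + 58·u·v·w - 48·u·v^2 + 464·v^2·w - 384·v^3 - 160·w + 120·v + 40·u·w - 30·u·v - 32·w^2 + 8·u·w^2 + 64·v·w^2

(-8·v - 5 - w)·(-4 + u + 8·v)·(-8·w + 6·v)
= (32·v - 8·u·v - 64·v^2 + 20 - 5·u - 40·v + 4·w - u·w - 8·v·w)·(-8·w + 6·v)    [distributive law]
= (-8·v - 8·u·v - 64·v^2 + 20 - 5·u + 4·w - u·w - 8·v·w)·(-8·w + 6·v)    [combine like terms]
= 64·v·w - 48·v^2 + 64·u·v·w - 48·u·v^2 + 512·v^2·w - 384·v^3 - 160·w + 120·v + 40·u·w - 30·u·v - 32·w^2 + 24·v·w + 8·u·w^2 - 6·u·v·w + 64·v·w^2 - 48·v^2·w    [distributive law]
= 88·v·w - 48·v^2 + 58·u·v·w - 48·u·v^2 + 464·v^2·w - 384·v^3 - 160·w + 120·v + 40·u·w - 30·u·v - 32·w^2 + 8·u·w^2 + 64·v·w^2    [combine like terms]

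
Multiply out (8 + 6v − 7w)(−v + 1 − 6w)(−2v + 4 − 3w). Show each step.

(8 + 6v − 7w)(−v + 1 − 6w)(−2v + 4 − 3w)
= (−8v + 8 − 48w − 6v^2 + 6v − 36vw + 7vw − 7w + 42w^2)(−2v + 4 − 3w)    [distributive law]
= (−2v + 8 − 55w − 6v^2 − 29vw + 42w^2)(−2v + 4 − 3w)    [combine like terms]
= 4v^2 − 8v + 6vw − 16v + 32 − 24w + 110vw − 220w + 165w^2 + 12v^3 − 24v^2 + 18v^2w + 58v^2w − 116vw + 87vw^2 − 84vw^2 + 168w^2 − 126w^3    [distributive law]
= −20v^2 − 24v + 32 − 244w + 333w^2 + 12v^3 + 76v^2w + 3vw^2 − 126w^3    [combine like terms]

−20v^2 − 24v + 32 − 244w + 333w^2 + 12v^3 + 76v^2w + 3vw^2 − 126w^3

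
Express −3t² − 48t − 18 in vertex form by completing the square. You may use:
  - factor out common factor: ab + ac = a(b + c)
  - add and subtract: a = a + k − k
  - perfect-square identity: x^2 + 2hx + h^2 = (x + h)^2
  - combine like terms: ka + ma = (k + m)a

−3t² − 48t − 18
= −3(t² + 16t) − 18    [factor out -3 from the t-terms]
= −3(t² + 16t + 64 − 64) − 18    [add and subtract 64 inside the bracket]
= −3(t + 8)² + 192 − 18    [perfect-square identity]
= −3(t + 8)² + 174    [combine constants]

−3(t + 8)² + 174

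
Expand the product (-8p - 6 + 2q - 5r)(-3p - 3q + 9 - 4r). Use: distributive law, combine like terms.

24p² + 18pq - 54p + 47pr + 36q - 54 - 21r - 6q² + 7qr + 20r²

(-8p - 6 + 2q - 5r)(-3p - 3q + 9 - 4r)
= 24p² + 24pq - 72p + 32pr + 18p + 18q - 54 + 24r - 6pq - 6q² + 18q - 8qr + 15pr + 15qr - 45r + 20r²    [distributive law]
= 24p² + 18pq - 54p + 47pr + 36q - 54 - 21r - 6q² + 7qr + 20r²    [combine like terms]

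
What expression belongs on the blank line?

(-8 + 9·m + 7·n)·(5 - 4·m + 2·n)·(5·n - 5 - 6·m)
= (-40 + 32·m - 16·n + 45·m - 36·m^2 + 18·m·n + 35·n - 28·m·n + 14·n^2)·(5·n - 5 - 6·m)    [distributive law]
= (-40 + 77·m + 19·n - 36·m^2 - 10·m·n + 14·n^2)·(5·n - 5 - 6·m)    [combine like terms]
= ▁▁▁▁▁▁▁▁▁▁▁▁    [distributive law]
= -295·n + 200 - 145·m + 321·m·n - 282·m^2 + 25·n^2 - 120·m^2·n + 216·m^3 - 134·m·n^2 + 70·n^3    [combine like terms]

Applying distributive law to the line above:

-200·n + 200 + 240·m + 385·m·n - 385·m - 462·m^2 + 95·n^2 - 95·n - 114·m·n - 180·m^2·n + 180·m^2 + 216·m^3 - 50·m·n^2 + 50·m·n + 60·m^2·n + 70·n^3 - 70·n^2 - 84·m·n^2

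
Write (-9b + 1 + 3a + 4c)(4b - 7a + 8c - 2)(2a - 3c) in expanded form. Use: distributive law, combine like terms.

(-9b + 1 + 3a + 4c)(4b - 7a + 8c - 2)(2a - 3c)
= (-36b^2 + 63ab - 72bc + 18b + 4b - 7a + 8c - 2 + 12ab - 21a^2 + 24ac - 6a + 16bc - 28ac + 32c^2 - 8c)(2a - 3c)    [distributive law]
= (-36b^2 + 75ab - 56bc + 22b - 13a - 2 - 21a^2 - 4ac + 32c^2)(2a - 3c)    [combine like terms]
= -72ab^2 + 108b^2c + 150a^2b - 225abc - 112abc + 168bc^2 + 44ab - 66bc - 26a^2 + 39ac - 4a + 6c - 42a^3 + 63a^2c - 8a^2c + 12ac^2 + 64ac^2 - 96c^3    [distributive law]
= -72ab^2 + 108b^2c + 150a^2b - 337abc + 168bc^2 + 44ab - 66bc - 26a^2 + 39ac - 4a + 6c - 42a^3 + 55a^2c + 76ac^2 - 96c^3    [combine like terms]

-72ab^2 + 108b^2c + 150a^2b - 337abc + 168bc^2 + 44ab - 66bc - 26a^2 + 39ac - 4a + 6c - 42a^3 + 55a^2c + 76ac^2 - 96c^3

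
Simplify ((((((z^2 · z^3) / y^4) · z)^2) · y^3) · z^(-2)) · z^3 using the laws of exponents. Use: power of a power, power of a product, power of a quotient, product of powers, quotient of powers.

y^(-5)z^13

((((((z^2 · z^3) / y^4) · z)^2) · y^3) · z^(-2)) · z^3
= ((((((z^2 · z^3) / y^4)^2) · (z^2)) · y^3) · z^(-2)) · z^3    [power of a product]
= ((((((z^2 · z^3)^2) / ((y^4)^2)) · (z^2)) · y^3) · z^(-2)) · z^3    [power of a quotient]
= (((((((z^2)^2) · ((z^3)^2)) / ((y^4)^2)) · (z^2)) · y^3) · z^(-2)) · z^3    [power of a product]
= (((((z^4 · ((z^3)^2)) / ((y^4)^2)) · (z^2)) · y^3) · z^(-2)) · z^3    [power of a power]
= (((((z^4 · z^6) / ((y^4)^2)) · (z^2)) · y^3) · z^(-2)) · z^3    [power of a power]
= ((((z^10 / ((y^4)^2)) · (z^2)) · y^3) · z^(-2)) · z^3    [product of powers]
= ((((z^10 / y^8) · (z^2)) · y^3) · z^(-2)) · z^3    [power of a power]
= y^(-5)z^13    [quotient of powers; product of powers]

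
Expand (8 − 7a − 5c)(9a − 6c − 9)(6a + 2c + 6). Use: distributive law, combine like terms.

432a^2 + 234ac + 378a + 174c^2 − 162c − 432 − 378a^3 − 144a^2c + 174ac^2 + 60c^3

(8 − 7a − 5c)(9a − 6c − 9)(6a + 2c + 6)
= (72a − 48c − 72 − 63a^2 + 42ac + 63a − 45ac + 30c^2 + 45c)(6a + 2c + 6)    [distributive law]
= (135a − 3c − 72 − 63a^2 − 3ac + 30c^2)(6a + 2c + 6)    [combine like terms]
= 810a^2 + 270ac + 810a − 18ac − 6c^2 − 18c − 432a − 144c − 432 − 378a^3 − 126a^2c − 378a^2 − 18a^2c − 6ac^2 − 18ac + 180ac^2 + 60c^3 + 180c^2    [distributive law]
= 432a^2 + 234ac + 378a + 174c^2 − 162c − 432 − 378a^3 − 144a^2c + 174ac^2 + 60c^3    [combine like terms]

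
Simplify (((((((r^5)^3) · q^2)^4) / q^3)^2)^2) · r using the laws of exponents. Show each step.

(((((((r^5)^3) · q^2)^4) / q^3)^2)^2) · r
= ((((((r^5)^3) · q^2)^4) / q^3)^4) · r    [power of a power]
= ((((((r^5)^3) · q^2)^4)^4) / ((q^3)^4)) · r    [power of a quotient]
= (((((r^5)^3) · q^2)^16) / ((q^3)^4)) · r    [power of a power]
= (((((r^5)^3)^16) · ((q^2)^16)) / ((q^3)^4)) · r    [power of a product]
= ((((r^5)^48) · ((q^2)^16)) / ((q^3)^4)) · r    [power of a power]
= ((r^240 · ((q^2)^16)) / ((q^3)^4)) · r    [power of a power]
= ((r^240 · q^32) / ((q^3)^4)) · r    [power of a power]
= ((r^240 · q^32) / q^12) · r    [power of a power]
= q^20r^241    [quotient of powers; product of powers]

q^20r^241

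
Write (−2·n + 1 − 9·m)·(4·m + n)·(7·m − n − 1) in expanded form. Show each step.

−83·m^2·n + 3·m·n^2 + 20·m·n + 2·n^3 + n^2 + 64·m^2 − 4·m − n − 252·m^3

(−2·n + 1 − 9·m)·(4·m + n)·(7·m − n − 1)
= (−8·m·n − 2·n^2 + 4·m + n − 36·m^2 − 9·m·n)·(7·m − n − 1)    [distributive law]
= (−17·m·n − 2·n^2 + 4·m + n − 36·m^2)·(7·m − n − 1)    [combine like terms]
= −119·m^2·n + 17·m·n^2 + 17·m·n − 14·m·n^2 + 2·n^3 + 2·n^2 + 28·m^2 − 4·m·n − 4·m + 7·m·n − n^2 − n − 252·m^3 + 36·m^2·n + 36·m^2    [distributive law]
= −83·m^2·n + 3·m·n^2 + 20·m·n + 2·n^3 + n^2 + 64·m^2 − 4·m − n − 252·m^3    [combine like terms]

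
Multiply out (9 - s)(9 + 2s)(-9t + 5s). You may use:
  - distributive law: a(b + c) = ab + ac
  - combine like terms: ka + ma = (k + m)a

-729t + 405s - 81st + 45s^2 + 18s^2t - 10s^3

(9 - s)(9 + 2s)(-9t + 5s)
= (81 + 18s - 9s - 2s^2)(-9t + 5s)    [distributive law]
= (81 + 9s - 2s^2)(-9t + 5s)    [combine like terms]
= -729t + 405s - 81st + 45s^2 + 18s^2t - 10s^3    [distributive law]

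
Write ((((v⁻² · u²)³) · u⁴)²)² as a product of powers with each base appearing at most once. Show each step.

((((v⁻² · u²)³) · u⁴)²)²
= (((v⁻² · u²)³) · u⁴)⁴    [power of a power]
= (((v⁻² · u²)³)⁴) · ((u⁴)⁴)    [power of a product]
= ((v⁻² · u²)¹²) · ((u⁴)⁴)    [power of a power]
= (((v⁻²)¹²) · ((u²)¹²)) · ((u⁴)⁴)    [power of a product]
= (v⁻²⁴ · ((u²)¹²)) · ((u⁴)⁴)    [power of a power]
= (v⁻²⁴ · u²⁴) · ((u⁴)⁴)    [power of a power]
= (v⁻²⁴ · u²⁴) · u¹⁶    [power of a power]
= u⁴⁰·v⁻²⁴    [product of powers]

u⁴⁰·v⁻²⁴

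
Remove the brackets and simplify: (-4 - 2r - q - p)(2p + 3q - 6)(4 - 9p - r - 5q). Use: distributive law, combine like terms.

-224p + 10p^2 - 122pr + 44pq - 144q - 78qr + 18q^2 + 96 + 24r + 38p^2r + 4pr^2 + 79pqr + 6qr^2 + 33q^2r - 12r^2 + 55p^2q + 52pq^2 + 15q^3 + 18p^3

(-4 - 2r - q - p)(2p + 3q - 6)(4 - 9p - r - 5q)
= (-8p - 12q + 24 - 4pr - 6qr + 12r - 2pq - 3q^2 + 6q - 2p^2 - 3pq + 6p)(4 - 9p - r - 5q)    [distributive law]
= (-2p - 6q + 24 - 4pr - 6qr + 12r - 5pq - 3q^2 - 2p^2)(4 - 9p - r - 5q)    [combine like terms]
= -8p + 18p^2 + 2pr + 10pq - 24q + 54pq + 6qr + 30q^2 + 96 - 216p - 24r - 120q - 16pr + 36p^2r + 4pr^2 + 20pqr - 24qr + 54pqr + 6qr^2 + 30q^2r + 48r - 108pr - 12r^2 - 60qr - 20pq + 45p^2q + 5pqr + 25pq^2 - 12q^2 + 27pq^2 + 3q^2r + 15q^3 - 8p^2 + 18p^3 + 2p^2r + 10p^2q    [distributive law]
= -224p + 10p^2 - 122pr + 44pq - 144q - 78qr + 18q^2 + 96 + 24r + 38p^2r + 4pr^2 + 79pqr + 6qr^2 + 33q^2r - 12r^2 + 55p^2q + 52pq^2 + 15q^3 + 18p^3    [combine like terms]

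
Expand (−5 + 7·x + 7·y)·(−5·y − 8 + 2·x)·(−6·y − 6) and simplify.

396·y^2 − 54·y − 240 + 522·x·y + 396·x + 126·x·y^2 − 84·x^2·y − 84·x^2 + 210·y^3

(−5 + 7·x + 7·y)·(−5·y − 8 + 2·x)·(−6·y − 6)
= (25·y + 40 − 10·x − 35·x·y − 56·x + 14·x^2 − 35·y^2 − 56·y + 14·x·y)·(−6·y − 6)    [distributive law]
= (−31·y + 40 − 66·x − 21·x·y + 14·x^2 − 35·y^2)·(−6·y − 6)    [combine like terms]
= 186·y^2 + 186·y − 240·y − 240 + 396·x·y + 396·x + 126·x·y^2 + 126·x·y − 84·x^2·y − 84·x^2 + 210·y^3 + 210·y^2    [distributive law]
= 396·y^2 − 54·y − 240 + 522·x·y + 396·x + 126·x·y^2 − 84·x^2·y − 84·x^2 + 210·y^3    [combine like terms]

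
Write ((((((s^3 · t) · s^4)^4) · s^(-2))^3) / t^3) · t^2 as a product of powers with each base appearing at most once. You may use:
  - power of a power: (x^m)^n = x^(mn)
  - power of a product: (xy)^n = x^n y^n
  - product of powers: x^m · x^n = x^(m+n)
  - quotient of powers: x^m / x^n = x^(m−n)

s^78·t^11

((((((s^3 · t) · s^4)^4) · s^(-2))^3) / t^3) · t^2
= ((((((s^3 · t) · s^4)^4)^3) · ((s^(-2))^3)) / t^3) · t^2    [power of a product]
= (((((s^3 · t) · s^4)^12) · ((s^(-2))^3)) / t^3) · t^2    [power of a power]
= (((((s^3 · t)^12) · ((s^4)^12)) · ((s^(-2))^3)) / t^3) · t^2    [power of a product]
= ((((((s^3)^12) · (t^12)) · ((s^4)^12)) · ((s^(-2))^3)) / t^3) · t^2    [power of a product]
= ((((s^36 · (t^12)) · ((s^4)^12)) · ((s^(-2))^3)) / t^3) · t^2    [power of a power]
= ((((s^36 · t^12) · s^48) · ((s^(-2))^3)) / t^3) · t^2    [power of a power]
= ((((s^36 · t^12) · s^48) · s^(-6)) / t^3) · t^2    [power of a power]
= s^78·t^11    [quotient of powers; product of powers]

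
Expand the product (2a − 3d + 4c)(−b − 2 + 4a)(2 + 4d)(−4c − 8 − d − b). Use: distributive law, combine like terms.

(2a − 3d + 4c)(−b − 2 + 4a)(2 + 4d)(−4c − 8 − d − b)
= (−2ab − 4a + 8a^2 + 3bd + 6d − 12ad − 4bc − 8c + 16ac)(2 + 4d)(−4c − 8 − d − b)    [distributive law]
= (−4ab − 8abd − 8a − 16ad + 16a^2 + 32a^2d + 6bd + 12bd^2 + 12d + 24d^2 − 24ad − 48ad^2 − 8bc − 16bcd − 16c − 32cd + 32ac + 64acd)(−4c − 8 − d − b)    [distributive law]
= (−4ab − 8abd − 8a − 40ad + 16a^2 + 32a^2d + 6bd + 12bd^2 + 12d + 24d^2 − 48ad^2 − 8bc − 16bcd − 16c − 32cd + 32ac + 64acd)(−4c − 8 − d − b)    [combine like terms]
= 16abc + 32ab + 4abd + 4ab^2 + 32abcd + 64abd + 8abd^2 + 8ab^2d + 32ac + 64a + 8ad + 8ab + 160acd + 320ad + 40ad^2 + 40abd − 64a^2c − 128a^2 − 16a^2d − 16a^2b − 128a^2cd − 256a^2d − 32a^2d^2 − 32a^2bd − 24bcd − 48bd − 6bd^2 − 6b^2d − 48bcd^2 − 96bd^2 − 12bd^3 − 12b^2d^2 − 48cd − 96d − 12d^2 − 12bd − 96cd^2 − 192d^2 − 24d^3 − 24bd^2 + 192acd^2 + 384ad^2 + 48ad^3 + 48abd^2 + 32bc^2 + 64bc + 8bcd + 8b^2c + 64bc^2d + 128bcd + 16bcd^2 + 16b^2cd + 64c^2 + 128c + 16cd + 16bc + 128c^2d + 256cd + 32cd^2 + 32bcd − 128ac^2 − 256ac − 32acd − 32abc − 256ac^2d − 512acd − 64acd^2 − 64abcd    [distributive law]
= −16abc + 40ab + 108abd + 4ab^2 − 32abcd + 56abd^2 + 8ab^2d − 224ac + 64a + 328ad − 384acd + 424ad^2 − 64a^2c − 128a^2 − 272a^2d − 16a^2b − 128a^2cd − 32a^2d^2 − 32a^2bd + 144bcd − 60bd − 126bd^2 − 6b^2d − 32bcd^2 − 12bd^3 − 12b^2d^2 + 224cd − 96d − 204d^2 − 64cd^2 − 24d^3 + 128acd^2 + 48ad^3 + 32bc^2 + 80bc + 8b^2c + 64bc^2d + 16b^2cd + 64c^2 + 128c + 128c^2d − 128ac^2 − 256ac^2d    [combine like terms]

−16abc + 40ab + 108abd + 4ab^2 − 32abcd + 56abd^2 + 8ab^2d − 224ac + 64a + 328ad − 384acd + 424ad^2 − 64a^2c − 128a^2 − 272a^2d − 16a^2b − 128a^2cd − 32a^2d^2 − 32a^2bd + 144bcd − 60bd − 126bd^2 − 6b^2d − 32bcd^2 − 12bd^3 − 12b^2d^2 + 224cd − 96d − 204d^2 − 64cd^2 − 24d^3 + 128acd^2 + 48ad^3 + 32bc^2 + 80bc + 8b^2c + 64bc^2d + 16b^2cd + 64c^2 + 128c + 128c^2d − 128ac^2 − 256ac^2d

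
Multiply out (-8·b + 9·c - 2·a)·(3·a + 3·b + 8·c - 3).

-30·a·b - 24·b² - 37·b·c + 24·b + 11·a·c + 72·c² - 27·c - 6·a² + 6·a

(-8·b + 9·c - 2·a)·(3·a + 3·b + 8·c - 3)
= -24·a·b - 24·b² - 64·b·c + 24·b + 27·a·c + 27·b·c + 72·c² - 27·c - 6·a² - 6·a·b - 16·a·c + 6·a    [distributive law]
= -30·a·b - 24·b² - 37·b·c + 24·b + 11·a·c + 72·c² - 27·c - 6·a² + 6·a    [combine like terms]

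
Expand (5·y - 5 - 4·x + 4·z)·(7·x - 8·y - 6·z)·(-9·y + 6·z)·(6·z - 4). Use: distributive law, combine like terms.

-3618·x·y^2·z + 2412·x·y^2 - 396·x·y·z^2 + 2154·x·y·z + 2160·y^3·z - 1440·y^3 + 1908·y^2·z^2 - 3432·y^2·z - 936·y·z^3 + 444·y·z^2 - 1260·x·y - 2508·x·z^2 + 840·x·z + 1440·y^2 + 120·y·z + 1656·z^3 - 720·z^2 + 1512·x^2·y·z - 1008·x^2·y - 1008·x^2·z^2 + 672·x^2·z + 1872·x·z^3 - 864·z^4

(5·y - 5 - 4·x + 4·z)·(7·x - 8·y - 6·z)·(-9·y + 6·z)·(6·z - 4)
= (35·x·y - 40·y^2 - 30·y·z - 35·x + 40·y + 30·z - 28·x^2 + 32·x·y + 24·x·z + 28·x·z - 32·y·z - 24·z^2)·(-9·y + 6·z)·(6·z - 4)    [distributive law]
= (67·x·y - 40·y^2 - 62·y·z - 35·x + 40·y + 30·z - 28·x^2 + 52·x·z - 24·z^2)·(-9·y + 6·z)·(6·z - 4)    [combine like terms]
= (-603·x·y^2 + 402·x·y·z + 360·y^3 - 240·y^2·z + 558·y^2·z - 372·y·z^2 + 315·x·y - 210·x·z - 360·y^2 + 240·y·z - 270·y·z + 180·z^2 + 252·x^2·y - 168·x^2·z - 468·x·y·z + 312·x·z^2 + 216·y·z^2 - 144·z^3)·(6·z - 4)    [distributive law]
= (-603·x·y^2 - 66·x·y·z + 360·y^3 + 318·y^2·z - 156·y·z^2 + 315·x·y - 210·x·z - 360·y^2 - 30·y·z + 180·z^2 + 252·x^2·y - 168·x^2·z + 312·x·z^2 - 144·z^3)·(6·z - 4)    [combine like terms]
= -3618·x·y^2·z + 2412·x·y^2 - 396·x·y·z^2 + 264·x·y·z + 2160·y^3·z - 1440·y^3 + 1908·y^2·z^2 - 1272·y^2·z - 936·y·z^3 + 624·y·z^2 + 1890·x·y·z - 1260·x·y - 1260·x·z^2 + 840·x·z - 2160·y^2·z + 1440·y^2 - 180·y·z^2 + 120·y·z + 1080·z^3 - 720·z^2 + 1512·x^2·y·z - 1008·x^2·y - 1008·x^2·z^2 + 672·x^2·z + 1872·x·z^3 - 1248·x·z^2 - 864·z^4 + 576·z^3    [distributive law]
= -3618·x·y^2·z + 2412·x·y^2 - 396·x·y·z^2 + 2154·x·y·z + 2160·y^3·z - 1440·y^3 + 1908·y^2·z^2 - 3432·y^2·z - 936·y·z^3 + 444·y·z^2 - 1260·x·y - 2508·x·z^2 + 840·x·z + 1440·y^2 + 120·y·z + 1656·z^3 - 720·z^2 + 1512·x^2·y·z - 1008·x^2·y - 1008·x^2·z^2 + 672·x^2·z + 1872·x·z^3 - 864·z^4    [combine like terms]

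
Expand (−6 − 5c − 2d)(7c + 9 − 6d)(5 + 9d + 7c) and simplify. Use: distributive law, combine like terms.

−813c − 577cd − 784c^2 − 270 − 396d + 222d^2 − 203c^2d − 245c^3 + 228cd^2 + 108d^3

(−6 − 5c − 2d)(7c + 9 − 6d)(5 + 9d + 7c)
= (−42c − 54 + 36d − 35c^2 − 45c + 30cd − 14cd − 18d + 12d^2)(5 + 9d + 7c)    [distributive law]
= (−87c − 54 + 18d − 35c^2 + 16cd + 12d^2)(5 + 9d + 7c)    [combine like terms]
= −435c − 783cd − 609c^2 − 270 − 486d − 378c + 90d + 162d^2 + 126cd − 175c^2 − 315c^2d − 245c^3 + 80cd + 144cd^2 + 112c^2d + 60d^2 + 108d^3 + 84cd^2    [distributive law]
= −813c − 577cd − 784c^2 − 270 − 396d + 222d^2 − 203c^2d − 245c^3 + 228cd^2 + 108d^3    [combine like terms]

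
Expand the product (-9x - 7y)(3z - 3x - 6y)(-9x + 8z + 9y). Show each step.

459x^2z - 216xz^2 + 546xyz - 243x^3 - 432x^2y + 297xy^2 - 168yz^2 + 147y^2z + 378y^3

(-9x - 7y)(3z - 3x - 6y)(-9x + 8z + 9y)
= (-27xz + 27x^2 + 54xy - 21yz + 21xy + 42y^2)(-9x + 8z + 9y)    [distributive law]
= (-27xz + 27x^2 + 75xy - 21yz + 42y^2)(-9x + 8z + 9y)    [combine like terms]
= 243x^2z - 216xz^2 - 243xyz - 243x^3 + 216x^2z + 243x^2y - 675x^2y + 600xyz + 675xy^2 + 189xyz - 168yz^2 - 189y^2z - 378xy^2 + 336y^2z + 378y^3    [distributive law]
= 459x^2z - 216xz^2 + 546xyz - 243x^3 - 432x^2y + 297xy^2 - 168yz^2 + 147y^2z + 378y^3    [combine like terms]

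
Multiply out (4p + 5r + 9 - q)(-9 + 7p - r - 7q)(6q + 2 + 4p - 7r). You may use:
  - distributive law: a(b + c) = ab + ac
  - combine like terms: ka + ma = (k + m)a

-124pq - 270p + 164p^2 - 343pr + 28p^2q + 112p^3 - 72p^2r + 295pqr - 237pr^2 - 182pq^2 - 14qr + 459r + 368r^2 + 208qr^2 + 35r^3 - 253q^2r - 594q - 162 - 310q^2 + 42q^3

(4p + 5r + 9 - q)(-9 + 7p - r - 7q)(6q + 2 + 4p - 7r)
= (-36p + 28p^2 - 4pr - 28pq - 45r + 35pr - 5r^2 - 35qr - 81 + 63p - 9r - 63q + 9q - 7pq + qr + 7q^2)(6q + 2 + 4p - 7r)    [distributive law]
= (27p + 28p^2 + 31pr - 35pq - 54r - 5r^2 - 34qr - 81 - 54q + 7q^2)(6q + 2 + 4p - 7r)    [combine like terms]
= 162pq + 54p + 108p^2 - 189pr + 168p^2q + 56p^2 + 112p^3 - 196p^2r + 186pqr + 62pr + 124p^2r - 217pr^2 - 210pq^2 - 70pq - 140p^2q + 245pqr - 324qr - 108r - 216pr + 378r^2 - 30qr^2 - 10r^2 - 20pr^2 + 35r^3 - 204q^2r - 68qr - 136pqr + 238qr^2 - 486q - 162 - 324p + 567r - 324q^2 - 108q - 216pq + 378qr + 42q^3 + 14q^2 + 28pq^2 - 49q^2r    [distributive law]
= -124pq - 270p + 164p^2 - 343pr + 28p^2q + 112p^3 - 72p^2r + 295pqr - 237pr^2 - 182pq^2 - 14qr + 459r + 368r^2 + 208qr^2 + 35r^3 - 253q^2r - 594q - 162 - 310q^2 + 42q^3    [combine like terms]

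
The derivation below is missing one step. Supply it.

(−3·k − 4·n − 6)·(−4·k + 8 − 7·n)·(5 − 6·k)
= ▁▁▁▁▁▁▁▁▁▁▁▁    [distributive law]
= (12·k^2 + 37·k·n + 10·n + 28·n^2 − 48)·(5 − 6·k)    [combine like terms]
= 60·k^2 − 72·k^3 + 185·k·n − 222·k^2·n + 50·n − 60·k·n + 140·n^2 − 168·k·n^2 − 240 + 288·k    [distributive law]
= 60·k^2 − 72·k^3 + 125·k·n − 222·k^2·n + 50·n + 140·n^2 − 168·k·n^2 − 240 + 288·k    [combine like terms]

Applying distributive law to the line above:

(12·k^2 − 24·k + 21·k·n + 16·k·n − 32·n + 28·n^2 + 24·k − 48 + 42·n)·(5 − 6·k)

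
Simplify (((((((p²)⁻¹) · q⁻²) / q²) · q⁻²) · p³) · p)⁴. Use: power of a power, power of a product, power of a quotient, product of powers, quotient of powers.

p⁸q⁻²⁴

(((((((p²)⁻¹) · q⁻²) / q²) · q⁻²) · p³) · p)⁴
= (((((((p²)⁻¹) · q⁻²) / q²) · q⁻²) · p³)⁴) · (p⁴)    [power of a product]
= (((((((p²)⁻¹) · q⁻²) / q²) · q⁻²)⁴) · ((p³)⁴)) · (p⁴)    [power of a product]
= (((((((p²)⁻¹) · q⁻²) / q²)⁴) · ((q⁻²)⁴)) · ((p³)⁴)) · (p⁴)    [power of a product]
= (((((((p²)⁻¹) · q⁻²)⁴) / ((q²)⁴)) · ((q⁻²)⁴)) · ((p³)⁴)) · (p⁴)    [power of a quotient]
= (((((((p²)⁻¹)⁴) · ((q⁻²)⁴)) / ((q²)⁴)) · ((q⁻²)⁴)) · ((p³)⁴)) · (p⁴)    [power of a product]
= ((((((p²)⁻⁴) · ((q⁻²)⁴)) / ((q²)⁴)) · ((q⁻²)⁴)) · ((p³)⁴)) · (p⁴)    [power of a power]
= ((((p⁻⁸ · ((q⁻²)⁴)) / ((q²)⁴)) · ((q⁻²)⁴)) · ((p³)⁴)) · (p⁴)    [power of a power]
= ((((p⁻⁸ · q⁻⁸) / ((q²)⁴)) · ((q⁻²)⁴)) · ((p³)⁴)) · (p⁴)    [power of a power]
= ((((p⁻⁸ · q⁻⁸) / q⁸) · ((q⁻²)⁴)) · ((p³)⁴)) · (p⁴)    [power of a power]
= ((((p⁻⁸ · q⁻⁸) / q⁸) · q⁻⁸) · ((p³)⁴)) · (p⁴)    [power of a power]
= ((((p⁻⁸ · q⁻⁸) / q⁸) · q⁻⁸) · p¹²) · (p⁴)    [power of a power]
= p⁸q⁻²⁴    [quotient of powers; product of powers]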